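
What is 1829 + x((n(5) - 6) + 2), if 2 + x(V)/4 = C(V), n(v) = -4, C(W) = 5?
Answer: 1841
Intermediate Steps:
x(V) = 12 (x(V) = -8 + 4*5 = -8 + 20 = 12)
1829 + x((n(5) - 6) + 2) = 1829 + 12 = 1841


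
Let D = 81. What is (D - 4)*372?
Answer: 28644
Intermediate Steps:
(D - 4)*372 = (81 - 4)*372 = 77*372 = 28644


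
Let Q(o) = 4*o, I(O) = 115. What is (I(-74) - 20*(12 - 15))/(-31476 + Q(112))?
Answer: -175/31028 ≈ -0.0056401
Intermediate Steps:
(I(-74) - 20*(12 - 15))/(-31476 + Q(112)) = (115 - 20*(12 - 15))/(-31476 + 4*112) = (115 - 20*(-3))/(-31476 + 448) = (115 + 60)/(-31028) = 175*(-1/31028) = -175/31028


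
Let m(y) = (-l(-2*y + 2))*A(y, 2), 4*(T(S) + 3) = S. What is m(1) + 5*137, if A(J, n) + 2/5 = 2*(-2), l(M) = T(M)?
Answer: 3359/5 ≈ 671.80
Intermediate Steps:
T(S) = -3 + S/4
l(M) = -3 + M/4
A(J, n) = -22/5 (A(J, n) = -⅖ + 2*(-2) = -⅖ - 4 = -22/5)
m(y) = -11 - 11*y/5 (m(y) = -(-3 + (-2*y + 2)/4)*(-22/5) = -(-3 + (2 - 2*y)/4)*(-22/5) = -(-3 + (½ - y/2))*(-22/5) = -(-5/2 - y/2)*(-22/5) = (5/2 + y/2)*(-22/5) = -11 - 11*y/5)
m(1) + 5*137 = (-11 - 11/5*1) + 5*137 = (-11 - 11/5) + 685 = -66/5 + 685 = 3359/5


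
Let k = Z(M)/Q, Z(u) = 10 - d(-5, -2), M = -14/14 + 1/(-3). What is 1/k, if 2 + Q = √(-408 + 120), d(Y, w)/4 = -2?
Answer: -⅑ + 2*I*√2/3 ≈ -0.11111 + 0.94281*I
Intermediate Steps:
d(Y, w) = -8 (d(Y, w) = 4*(-2) = -8)
M = -4/3 (M = -14*1/14 + 1*(-⅓) = -1 - ⅓ = -4/3 ≈ -1.3333)
Z(u) = 18 (Z(u) = 10 - 1*(-8) = 10 + 8 = 18)
Q = -2 + 12*I*√2 (Q = -2 + √(-408 + 120) = -2 + √(-288) = -2 + 12*I*√2 ≈ -2.0 + 16.971*I)
k = 18/(-2 + 12*I*√2) ≈ -0.12329 - 1.0461*I
1/k = 1/(-9/73 - 54*I*√2/73)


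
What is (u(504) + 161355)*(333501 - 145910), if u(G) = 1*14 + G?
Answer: 30365917943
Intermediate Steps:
u(G) = 14 + G
(u(504) + 161355)*(333501 - 145910) = ((14 + 504) + 161355)*(333501 - 145910) = (518 + 161355)*187591 = 161873*187591 = 30365917943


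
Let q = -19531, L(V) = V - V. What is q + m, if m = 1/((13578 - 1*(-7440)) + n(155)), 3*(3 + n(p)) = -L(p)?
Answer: -410443964/21015 ≈ -19531.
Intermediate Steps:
L(V) = 0
n(p) = -3 (n(p) = -3 + (-1*0)/3 = -3 + (1/3)*0 = -3 + 0 = -3)
m = 1/21015 (m = 1/((13578 - 1*(-7440)) - 3) = 1/((13578 + 7440) - 3) = 1/(21018 - 3) = 1/21015 ≈ 4.7585e-5)
q + m = -19531 + 1/21015 = -410443964/21015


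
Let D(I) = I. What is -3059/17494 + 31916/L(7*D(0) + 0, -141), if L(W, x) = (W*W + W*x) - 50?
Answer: -279245727/437350 ≈ -638.50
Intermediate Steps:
L(W, x) = -50 + W² + W*x (L(W, x) = (W² + W*x) - 50 = -50 + W² + W*x)
-3059/17494 + 31916/L(7*D(0) + 0, -141) = -3059/17494 + 31916/(-50 + (7*0 + 0)² + (7*0 + 0)*(-141)) = -3059*1/17494 + 31916/(-50 + (0 + 0)² + (0 + 0)*(-141)) = -3059/17494 + 31916/(-50 + 0² + 0*(-141)) = -3059/17494 + 31916/(-50 + 0 + 0) = -3059/17494 + 31916/(-50) = -3059/17494 + 31916*(-1/50) = -3059/17494 - 15958/25 = -279245727/437350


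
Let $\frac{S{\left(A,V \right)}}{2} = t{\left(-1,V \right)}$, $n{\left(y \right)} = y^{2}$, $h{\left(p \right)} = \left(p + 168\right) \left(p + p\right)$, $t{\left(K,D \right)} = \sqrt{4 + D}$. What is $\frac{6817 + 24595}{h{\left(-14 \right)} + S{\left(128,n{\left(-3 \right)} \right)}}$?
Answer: $- \frac{33862136}{4648323} - \frac{15706 \sqrt{13}}{4648323} \approx -7.297$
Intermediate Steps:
$h{\left(p \right)} = 2 p \left(168 + p\right)$ ($h{\left(p \right)} = \left(168 + p\right) 2 p = 2 p \left(168 + p\right)$)
$S{\left(A,V \right)} = 2 \sqrt{4 + V}$
$\frac{6817 + 24595}{h{\left(-14 \right)} + S{\left(128,n{\left(-3 \right)} \right)}} = \frac{6817 + 24595}{2 \left(-14\right) \left(168 - 14\right) + 2 \sqrt{4 + \left(-3\right)^{2}}} = \frac{31412}{2 \left(-14\right) 154 + 2 \sqrt{4 + 9}} = \frac{31412}{-4312 + 2 \sqrt{13}}$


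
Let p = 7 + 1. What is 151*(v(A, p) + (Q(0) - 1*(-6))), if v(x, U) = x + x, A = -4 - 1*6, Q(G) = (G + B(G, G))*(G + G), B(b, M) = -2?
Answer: -2114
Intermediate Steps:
Q(G) = 2*G*(-2 + G) (Q(G) = (G - 2)*(G + G) = (-2 + G)*(2*G) = 2*G*(-2 + G))
A = -10 (A = -4 - 6 = -10)
p = 8
v(x, U) = 2*x
151*(v(A, p) + (Q(0) - 1*(-6))) = 151*(2*(-10) + (2*0*(-2 + 0) - 1*(-6))) = 151*(-20 + (2*0*(-2) + 6)) = 151*(-20 + (0 + 6)) = 151*(-20 + 6) = 151*(-14) = -2114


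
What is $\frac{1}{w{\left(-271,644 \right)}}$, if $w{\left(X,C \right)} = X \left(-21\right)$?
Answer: $\frac{1}{5691} \approx 0.00017572$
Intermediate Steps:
$w{\left(X,C \right)} = - 21 X$
$\frac{1}{w{\left(-271,644 \right)}} = \frac{1}{\left(-21\right) \left(-271\right)} = \frac{1}{5691}$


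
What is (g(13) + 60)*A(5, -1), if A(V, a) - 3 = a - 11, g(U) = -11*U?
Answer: 747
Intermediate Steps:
A(V, a) = -8 + a (A(V, a) = 3 + (a - 11) = 3 + (-11 + a) = -8 + a)
(g(13) + 60)*A(5, -1) = (-11*13 + 60)*(-8 - 1) = (-143 + 60)*(-9) = -83*(-9) = 747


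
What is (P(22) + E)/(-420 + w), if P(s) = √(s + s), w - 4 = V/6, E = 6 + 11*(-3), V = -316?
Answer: 81/1406 - 3*√11/703 ≈ 0.043457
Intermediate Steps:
E = -27 (E = 6 - 33 = -27)
w = -146/3 (w = 4 - 316/6 = 4 - 316*⅙ = 4 - 158/3 = -146/3 ≈ -48.667)
P(s) = √2*√s (P(s) = √(2*s) = √2*√s)
(P(22) + E)/(-420 + w) = (√2*√22 - 27)/(-420 - 146/3) = (2*√11 - 27)/(-1406/3) = (-27 + 2*√11)*(-3/1406) = 81/1406 - 3*√11/703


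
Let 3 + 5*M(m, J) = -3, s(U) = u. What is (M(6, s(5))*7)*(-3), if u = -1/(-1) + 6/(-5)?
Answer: 126/5 ≈ 25.200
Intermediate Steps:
u = -⅕ (u = -1*(-1) + 6*(-⅕) = 1 - 6/5 = -⅕ ≈ -0.20000)
s(U) = -⅕
M(m, J) = -6/5 (M(m, J) = -⅗ + (⅕)*(-3) = -⅗ - ⅗ = -6/5)
(M(6, s(5))*7)*(-3) = -6/5*7*(-3) = -42/5*(-3) = 126/5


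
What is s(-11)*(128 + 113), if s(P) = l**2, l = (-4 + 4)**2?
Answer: 0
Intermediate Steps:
l = 0 (l = 0**2 = 0)
s(P) = 0 (s(P) = 0**2 = 0)
s(-11)*(128 + 113) = 0*(128 + 113) = 0*241 = 0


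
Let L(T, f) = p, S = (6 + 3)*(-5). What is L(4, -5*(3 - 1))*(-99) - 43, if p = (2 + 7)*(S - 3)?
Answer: 42725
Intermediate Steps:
S = -45 (S = 9*(-5) = -45)
p = -432 (p = (2 + 7)*(-45 - 3) = 9*(-48) = -432)
L(T, f) = -432
L(4, -5*(3 - 1))*(-99) - 43 = -432*(-99) - 43 = 42768 - 43 = 42725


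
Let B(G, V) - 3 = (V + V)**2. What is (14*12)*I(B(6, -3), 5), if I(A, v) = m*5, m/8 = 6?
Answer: 40320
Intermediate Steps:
m = 48 (m = 8*6 = 48)
B(G, V) = 3 + 4*V**2 (B(G, V) = 3 + (V + V)**2 = 3 + (2*V)**2 = 3 + 4*V**2)
I(A, v) = 240 (I(A, v) = 48*5 = 240)
(14*12)*I(B(6, -3), 5) = (14*12)*240 = 168*240 = 40320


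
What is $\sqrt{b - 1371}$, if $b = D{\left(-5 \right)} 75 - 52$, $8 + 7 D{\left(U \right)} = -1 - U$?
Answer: $\frac{i \sqrt{71827}}{7} \approx 38.286 i$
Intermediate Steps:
$D{\left(U \right)} = - \frac{9}{7} - \frac{U}{7}$ ($D{\left(U \right)} = - \frac{8}{7} + \frac{-1 - U}{7} = - \frac{8}{7} - \left(\frac{1}{7} + \frac{U}{7}\right) = - \frac{9}{7} - \frac{U}{7}$)
$b = - \frac{664}{7}$ ($b = \left(- \frac{9}{7} - - \frac{5}{7}\right) 75 - 52 = \left(- \frac{9}{7} + \frac{5}{7}\right) 75 - 52 = \left(- \frac{4}{7}\right) 75 - 52 = - \frac{300}{7} - 52 = - \frac{664}{7} \approx -94.857$)
$\sqrt{b - 1371} = \sqrt{- \frac{664}{7} - 1371} = \sqrt{- \frac{10261}{7}} = \frac{i \sqrt{71827}}{7}$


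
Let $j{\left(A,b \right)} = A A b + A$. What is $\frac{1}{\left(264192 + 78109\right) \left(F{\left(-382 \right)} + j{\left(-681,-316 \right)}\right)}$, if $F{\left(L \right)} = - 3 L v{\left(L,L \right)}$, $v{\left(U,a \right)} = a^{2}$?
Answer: $\frac{1}{7078698077847} \approx 1.4127 \cdot 10^{-13}$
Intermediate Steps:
$j{\left(A,b \right)} = A + b A^{2}$ ($j{\left(A,b \right)} = A^{2} b + A = b A^{2} + A = A + b A^{2}$)
$F{\left(L \right)} = - 3 L^{3}$ ($F{\left(L \right)} = - 3 L L^{2} = - 3 L^{3}$)
$\frac{1}{\left(264192 + 78109\right) \left(F{\left(-382 \right)} + j{\left(-681,-316 \right)}\right)} = \frac{1}{\left(264192 + 78109\right) \left(- 3 \left(-382\right)^{3} - 681 \left(1 - -215196\right)\right)} = \frac{1}{342301 \left(\left(-3\right) \left(-55742968\right) - 681 \left(1 + 215196\right)\right)} = \frac{1}{342301 \left(167228904 - 146549157\right)} = \frac{1}{342301 \cdot 20679747} = \frac{1}{7078698077847}$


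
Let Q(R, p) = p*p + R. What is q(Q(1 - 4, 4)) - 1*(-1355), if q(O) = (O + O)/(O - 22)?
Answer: 12169/9 ≈ 1352.1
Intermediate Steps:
Q(R, p) = R + p² (Q(R, p) = p² + R = R + p²)
q(O) = 2*O/(-22 + O) (q(O) = (2*O)/(-22 + O) = 2*O/(-22 + O))
q(Q(1 - 4, 4)) - 1*(-1355) = 2*((1 - 4) + 4²)/(-22 + ((1 - 4) + 4²)) - 1*(-1355) = 2*(-3 + 16)/(-22 + (-3 + 16)) + 1355 = 2*13/(-22 + 13) + 1355 = 2*13/(-9) + 1355 = 2*13*(-⅑) + 1355 = -26/9 + 1355 = 12169/9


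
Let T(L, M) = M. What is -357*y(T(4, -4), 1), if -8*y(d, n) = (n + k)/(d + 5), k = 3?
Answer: 357/2 ≈ 178.50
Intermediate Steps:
y(d, n) = -(3 + n)/(8*(5 + d)) (y(d, n) = -(n + 3)/(8*(d + 5)) = -(3 + n)/(8*(5 + d)))
-357*y(T(4, -4), 1) = -357*(-3 - 1*1)/(8*(5 - 4)) = -357*(-3 - 1)/(8*1) = -357*(-4)/8 = -357*(-½) = 357/2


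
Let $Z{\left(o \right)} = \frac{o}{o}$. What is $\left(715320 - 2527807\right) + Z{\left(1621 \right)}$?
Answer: $-1812486$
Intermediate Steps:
$Z{\left(o \right)} = 1$
$\left(715320 - 2527807\right) + Z{\left(1621 \right)} = \left(715320 - 2527807\right) + 1 = -1812487 + 1 = -1812486$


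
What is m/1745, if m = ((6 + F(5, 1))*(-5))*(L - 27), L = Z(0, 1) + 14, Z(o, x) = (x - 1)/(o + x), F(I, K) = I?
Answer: 143/349 ≈ 0.40974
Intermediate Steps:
Z(o, x) = (-1 + x)/(o + x)
L = 14 (L = (-1 + 1)/(0 + 1) + 14 = 0/1 + 14 = 1*0 + 14 = 0 + 14 = 14)
m = 715 (m = ((6 + 5)*(-5))*(14 - 27) = (11*(-5))*(-13) = -55*(-13) = 715)
m/1745 = 715/1745 = 715*(1/1745) = 143/349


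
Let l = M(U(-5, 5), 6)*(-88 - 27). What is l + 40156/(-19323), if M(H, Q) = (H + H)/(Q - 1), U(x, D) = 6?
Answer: -5373304/19323 ≈ -278.08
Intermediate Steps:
M(H, Q) = 2*H/(-1 + Q) (M(H, Q) = (2*H)/(-1 + Q) = 2*H/(-1 + Q))
l = -276 (l = (2*6/(-1 + 6))*(-88 - 27) = (2*6/5)*(-115) = (2*6*(⅕))*(-115) = (12/5)*(-115) = -276)
l + 40156/(-19323) = -276 + 40156/(-19323) = -276 + 40156*(-1/19323) = -276 - 40156/19323 = -5373304/19323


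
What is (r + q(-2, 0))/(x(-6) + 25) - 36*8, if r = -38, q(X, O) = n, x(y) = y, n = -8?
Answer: -5518/19 ≈ -290.42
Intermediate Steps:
q(X, O) = -8
(r + q(-2, 0))/(x(-6) + 25) - 36*8 = (-38 - 8)/(-6 + 25) - 36*8 = -46/19 - 288 = -5518/19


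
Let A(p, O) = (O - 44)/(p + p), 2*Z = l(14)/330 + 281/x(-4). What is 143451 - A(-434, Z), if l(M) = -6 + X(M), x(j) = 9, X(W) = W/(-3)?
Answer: 123270285199/859320 ≈ 1.4345e+5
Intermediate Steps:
X(W) = -W/3 (X(W) = W*(-1/3) = -W/3)
l(M) = -6 - M/3
Z = 15439/990 (Z = ((-6 - 1/3*14)/330 + 281/9)/2 = ((-6 - 14/3)*(1/330) + 281*(1/9))/2 = (-32/3*1/330 + 281/9)/2 = (-16/495 + 281/9)/2 = (1/2)*(15439/495) = 15439/990 ≈ 15.595)
A(p, O) = (-44 + O)/(2*p) (A(p, O) = (-44 + O)/((2*p)) = (-44 + O)*(1/(2*p)) = (-44 + O)/(2*p))
143451 - A(-434, Z) = 143451 - (-44 + 15439/990)/(2*(-434)) = 143451 - (-1)*(-28121)/(2*434*990) = 143451 - 1*28121/859320 = 143451 - 28121/859320 = 123270285199/859320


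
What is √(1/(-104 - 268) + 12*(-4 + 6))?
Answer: √830211/186 ≈ 4.8987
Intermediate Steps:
√(1/(-104 - 268) + 12*(-4 + 6)) = √(1/(-372) + 12*2) = √(-1/372 + 24) = √(8927/372) = √830211/186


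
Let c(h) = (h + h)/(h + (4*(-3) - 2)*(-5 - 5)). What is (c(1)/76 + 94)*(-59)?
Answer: -29715527/5358 ≈ -5546.0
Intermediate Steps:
c(h) = 2*h/(140 + h) (c(h) = (2*h)/(h + (-12 - 2)*(-10)) = (2*h)/(h - 14*(-10)) = (2*h)/(h + 140) = (2*h)/(140 + h) = 2*h/(140 + h))
(c(1)/76 + 94)*(-59) = ((2*1/(140 + 1))/76 + 94)*(-59) = ((2*1/141)*(1/76) + 94)*(-59) = ((2*1*(1/141))*(1/76) + 94)*(-59) = ((2/141)*(1/76) + 94)*(-59) = (1/5358 + 94)*(-59) = (503653/5358)*(-59) = -29715527/5358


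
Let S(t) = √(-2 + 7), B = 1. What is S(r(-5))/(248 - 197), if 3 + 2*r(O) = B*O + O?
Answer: √5/51 ≈ 0.043844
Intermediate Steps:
r(O) = -3/2 + O (r(O) = -3/2 + (1*O + O)/2 = -3/2 + (O + O)/2 = -3/2 + (2*O)/2 = -3/2 + O)
S(t) = √5
S(r(-5))/(248 - 197) = √5/(248 - 197) = √5/51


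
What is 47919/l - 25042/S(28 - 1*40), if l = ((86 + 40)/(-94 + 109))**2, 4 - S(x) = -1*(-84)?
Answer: 5833837/5880 ≈ 992.15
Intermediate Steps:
S(x) = -80 (S(x) = 4 - (-1)*(-84) = 4 - 1*84 = 4 - 84 = -80)
l = 1764/25 (l = (126/15)**2 = (126*(1/15))**2 = (42/5)**2 = 1764/25 ≈ 70.560)
47919/l - 25042/S(28 - 1*40) = 47919/(1764/25) - 25042/(-80) = 47919*(25/1764) - 25042*(-1/80) = 399325/588 + 12521/40 = 5833837/5880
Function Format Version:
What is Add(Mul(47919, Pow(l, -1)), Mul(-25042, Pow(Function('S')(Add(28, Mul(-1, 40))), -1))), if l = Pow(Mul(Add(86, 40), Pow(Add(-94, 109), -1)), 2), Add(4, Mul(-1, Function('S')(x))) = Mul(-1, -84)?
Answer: Rational(5833837, 5880) ≈ 992.15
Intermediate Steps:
Function('S')(x) = -80 (Function('S')(x) = Add(4, Mul(-1, Mul(-1, -84))) = Add(4, Mul(-1, 84)) = Add(4, -84) = -80)
l = Rational(1764, 25) (l = Pow(Mul(126, Pow(15, -1)), 2) = Pow(Mul(126, Rational(1, 15)), 2) = Pow(Rational(42, 5), 2) = Rational(1764, 25) ≈ 70.560)
Add(Mul(47919, Pow(l, -1)), Mul(-25042, Pow(Function('S')(Add(28, Mul(-1, 40))), -1))) = Add(Mul(47919, Pow(Rational(1764, 25), -1)), Mul(-25042, Pow(-80, -1))) = Add(Mul(47919, Rational(25, 1764)), Mul(-25042, Rational(-1, 80))) = Add(Rational(399325, 588), Rational(12521, 40)) = Rational(5833837, 5880)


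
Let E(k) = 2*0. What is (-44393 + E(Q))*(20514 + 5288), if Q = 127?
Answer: -1145428186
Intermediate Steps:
E(k) = 0
(-44393 + E(Q))*(20514 + 5288) = (-44393 + 0)*(20514 + 5288) = -44393*25802 = -1145428186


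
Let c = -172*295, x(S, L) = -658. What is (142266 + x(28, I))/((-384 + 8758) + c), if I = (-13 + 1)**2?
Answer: -70804/21183 ≈ -3.3425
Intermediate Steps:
I = 144 (I = (-12)**2 = 144)
c = -50740
(142266 + x(28, I))/((-384 + 8758) + c) = (142266 - 658)/((-384 + 8758) - 50740) = 141608/(8374 - 50740) = 141608/(-42366) = 141608*(-1/42366) = -70804/21183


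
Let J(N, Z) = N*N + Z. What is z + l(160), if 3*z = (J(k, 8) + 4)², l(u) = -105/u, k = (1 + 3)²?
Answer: 2298305/96 ≈ 23941.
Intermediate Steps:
k = 16 (k = 4² = 16)
J(N, Z) = Z + N² (J(N, Z) = N² + Z = Z + N²)
z = 71824/3 (z = ((8 + 16²) + 4)²/3 = ((8 + 256) + 4)²/3 = (264 + 4)²/3 = (⅓)*268² = (⅓)*71824 = 71824/3 ≈ 23941.)
z + l(160) = 71824/3 - 105/160 = 71824/3 - 105*1/160 = 71824/3 - 21/32 = 2298305/96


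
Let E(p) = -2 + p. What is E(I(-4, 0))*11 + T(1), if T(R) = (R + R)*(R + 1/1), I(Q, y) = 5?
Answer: 37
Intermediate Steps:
T(R) = 2*R*(1 + R) (T(R) = (2*R)*(R + 1) = (2*R)*(1 + R) = 2*R*(1 + R))
E(I(-4, 0))*11 + T(1) = (-2 + 5)*11 + 2*1*(1 + 1) = 3*11 + 2*1*2 = 33 + 4 = 37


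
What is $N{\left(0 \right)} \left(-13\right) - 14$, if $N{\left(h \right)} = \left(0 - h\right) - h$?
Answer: $-14$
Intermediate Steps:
$N{\left(h \right)} = - 2 h$ ($N{\left(h \right)} = - h - h = - 2 h$)
$N{\left(0 \right)} \left(-13\right) - 14 = \left(-2\right) 0 \left(-13\right) - 14 = 0 \left(-13\right) - 14 = 0 - 14 = -14$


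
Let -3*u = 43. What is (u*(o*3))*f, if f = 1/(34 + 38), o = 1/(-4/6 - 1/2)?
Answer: 43/84 ≈ 0.51190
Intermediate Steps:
u = -43/3 (u = -⅓*43 = -43/3 ≈ -14.333)
o = -6/7 (o = 1/(-4*⅙ - 1*½) = 1/(-⅔ - ½) = 1/(-7/6) = -6/7 ≈ -0.85714)
f = 1/72 ≈ 0.013889
(u*(o*3))*f = -(-86)*3/7*(1/72) = -43/3*(-18/7)*(1/72) = (258/7)*(1/72) = 43/84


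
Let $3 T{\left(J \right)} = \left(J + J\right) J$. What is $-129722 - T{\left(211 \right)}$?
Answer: $- \frac{478208}{3} \approx -1.594 \cdot 10^{5}$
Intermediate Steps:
$T{\left(J \right)} = \frac{2 J^{2}}{3}$ ($T{\left(J \right)} = \frac{\left(J + J\right) J}{3} = \frac{2 J J}{3} = \frac{2 J^{2}}{3}$)
$-129722 - T{\left(211 \right)} = -129722 - \frac{2 \cdot 211^{2}}{3} = -129722 - \frac{2}{3} \cdot 44521 = -129722 - \frac{89042}{3} = - \frac{478208}{3}$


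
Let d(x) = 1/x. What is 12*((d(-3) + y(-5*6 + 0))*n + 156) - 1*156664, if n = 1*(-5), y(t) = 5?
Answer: -155072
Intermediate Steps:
n = -5
12*((d(-3) + y(-5*6 + 0))*n + 156) - 1*156664 = 12*((1/(-3) + 5)*(-5) + 156) - 1*156664 = 12*((-1/3 + 5)*(-5) + 156) - 156664 = 12*((14/3)*(-5) + 156) - 156664 = 12*(-70/3 + 156) - 156664 = 12*(398/3) - 156664 = 1592 - 156664 = -155072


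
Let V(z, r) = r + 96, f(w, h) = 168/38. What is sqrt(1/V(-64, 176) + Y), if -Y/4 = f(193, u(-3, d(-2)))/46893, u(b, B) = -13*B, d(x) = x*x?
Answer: 5*sqrt(1098477457)/2885036 ≈ 0.057440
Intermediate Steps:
d(x) = x**2
f(w, h) = 84/19 (f(w, h) = 168*(1/38) = 84/19)
V(z, r) = 96 + r
Y = -16/42427 (Y = -336/(19*46893) = -4*4/42427 = -16/42427 ≈ -0.00037712)
sqrt(1/V(-64, 176) + Y) = sqrt(1/(96 + 176) - 16/42427) = sqrt(1/272 - 16/42427) = sqrt(38075/11540144) = 5*sqrt(1098477457)/2885036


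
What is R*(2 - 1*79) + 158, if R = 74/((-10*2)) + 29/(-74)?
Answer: 87519/185 ≈ 473.08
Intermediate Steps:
R = -757/185 (R = 74/(-20) + 29*(-1/74) = 74*(-1/20) - 29/74 = -37/10 - 29/74 = -757/185 ≈ -4.0919)
R*(2 - 1*79) + 158 = -757*(2 - 1*79)/185 + 158 = -757*(2 - 79)/185 + 158 = -757/185*(-77) + 158 = 58289/185 + 158 = 87519/185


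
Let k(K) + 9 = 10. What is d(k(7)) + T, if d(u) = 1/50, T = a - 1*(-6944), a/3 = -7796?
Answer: -822199/50 ≈ -16444.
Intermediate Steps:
a = -23388 (a = 3*(-7796) = -23388)
T = -16444 (T = -23388 - 1*(-6944) = -23388 + 6944 = -16444)
k(K) = 1 (k(K) = -9 + 10 = 1)
d(u) = 1/50
d(k(7)) + T = 1/50 - 16444 = -822199/50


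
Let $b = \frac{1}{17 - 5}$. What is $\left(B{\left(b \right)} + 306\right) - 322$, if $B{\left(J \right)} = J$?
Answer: $- \frac{191}{12} \approx -15.917$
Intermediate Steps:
$b = \frac{1}{12} \approx 0.083333$
$\left(B{\left(b \right)} + 306\right) - 322 = \left(\frac{1}{12} + 306\right) - 322 = \frac{3673}{12} - 322 = - \frac{191}{12}$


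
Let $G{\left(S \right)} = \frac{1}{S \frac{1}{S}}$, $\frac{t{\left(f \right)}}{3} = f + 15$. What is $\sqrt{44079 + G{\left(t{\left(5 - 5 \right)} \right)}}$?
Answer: $4 \sqrt{2755} \approx 209.95$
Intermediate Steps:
$t{\left(f \right)} = 45 + 3 f$ ($t{\left(f \right)} = 3 \left(f + 15\right) = 3 \left(15 + f\right) = 45 + 3 f$)
$G{\left(S \right)} = 1$ ($G{\left(S \right)} = 1^{-1} = 1$)
$\sqrt{44079 + G{\left(t{\left(5 - 5 \right)} \right)}} = \sqrt{44079 + 1} = \sqrt{44080} = 4 \sqrt{2755}$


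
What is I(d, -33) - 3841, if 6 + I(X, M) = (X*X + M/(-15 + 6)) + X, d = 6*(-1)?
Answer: -11440/3 ≈ -3813.3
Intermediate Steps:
d = -6
I(X, M) = -6 + X + X² - M/9 (I(X, M) = -6 + ((X*X + M/(-15 + 6)) + X) = -6 + ((X² + M/(-9)) + X) = -6 + ((X² - M/9) + X) = -6 + (X + X² - M/9) = -6 + X + X² - M/9)
I(d, -33) - 3841 = (-6 - 6 + (-6)² - ⅑*(-33)) - 3841 = (-6 - 6 + 36 + 11/3) - 3841 = 83/3 - 3841 = -11440/3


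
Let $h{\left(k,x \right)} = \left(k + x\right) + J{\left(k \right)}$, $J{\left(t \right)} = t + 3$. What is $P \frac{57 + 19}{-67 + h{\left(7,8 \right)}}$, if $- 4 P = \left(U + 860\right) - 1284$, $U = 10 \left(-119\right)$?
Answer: $- \frac{5111}{7} \approx -730.14$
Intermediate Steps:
$J{\left(t \right)} = 3 + t$
$U = -1190$
$h{\left(k,x \right)} = 3 + x + 2 k$ ($h{\left(k,x \right)} = \left(k + x\right) + \left(3 + k\right) = 3 + x + 2 k$)
$P = \frac{807}{2}$ ($P = - \frac{\left(-1190 + 860\right) - 1284}{4} = - \frac{-330 - 1284}{4} = \left(- \frac{1}{4}\right) \left(-1614\right) = \frac{807}{2} \approx 403.5$)
$P \frac{57 + 19}{-67 + h{\left(7,8 \right)}} = \frac{807 \frac{57 + 19}{-67 + \left(3 + 8 + 2 \cdot 7\right)}}{2} = \frac{807 \frac{76}{-67 + \left(3 + 8 + 14\right)}}{2} = \frac{807 \frac{76}{-67 + 25}}{2} = \frac{807 \frac{76}{-42}}{2} = \frac{807 \cdot 76 \left(- \frac{1}{42}\right)}{2} = \frac{807}{2} \left(- \frac{38}{21}\right) = - \frac{5111}{7}$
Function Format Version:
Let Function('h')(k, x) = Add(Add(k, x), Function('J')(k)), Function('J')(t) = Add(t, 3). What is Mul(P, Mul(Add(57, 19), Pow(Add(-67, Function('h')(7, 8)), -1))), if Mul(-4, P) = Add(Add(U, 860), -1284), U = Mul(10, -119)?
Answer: Rational(-5111, 7) ≈ -730.14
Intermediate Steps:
Function('J')(t) = Add(3, t)
U = -1190
Function('h')(k, x) = Add(3, x, Mul(2, k)) (Function('h')(k, x) = Add(Add(k, x), Add(3, k)) = Add(3, x, Mul(2, k)))
P = Rational(807, 2) (P = Mul(Rational(-1, 4), Add(Add(-1190, 860), -1284)) = Mul(Rational(-1, 4), Add(-330, -1284)) = Mul(Rational(-1, 4), -1614) = Rational(807, 2) ≈ 403.50)
Mul(P, Mul(Add(57, 19), Pow(Add(-67, Function('h')(7, 8)), -1))) = Mul(Rational(807, 2), Mul(Add(57, 19), Pow(Add(-67, Add(3, 8, Mul(2, 7))), -1))) = Mul(Rational(807, 2), Mul(76, Pow(Add(-67, Add(3, 8, 14)), -1))) = Mul(Rational(807, 2), Mul(76, Pow(Add(-67, 25), -1))) = Mul(Rational(807, 2), Mul(76, Pow(-42, -1))) = Mul(Rational(807, 2), Mul(76, Rational(-1, 42))) = Mul(Rational(807, 2), Rational(-38, 21)) = Rational(-5111, 7)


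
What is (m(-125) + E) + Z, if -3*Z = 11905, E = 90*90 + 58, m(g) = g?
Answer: 12194/3 ≈ 4064.7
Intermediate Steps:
E = 8158 (E = 8100 + 58 = 8158)
Z = -11905/3 (Z = -1/3*11905 = -11905/3 ≈ -3968.3)
(m(-125) + E) + Z = (-125 + 8158) - 11905/3 = 8033 - 11905/3 = 12194/3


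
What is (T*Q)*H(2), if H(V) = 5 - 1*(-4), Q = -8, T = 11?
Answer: -792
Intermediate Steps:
H(V) = 9 (H(V) = 5 + 4 = 9)
(T*Q)*H(2) = (11*(-8))*9 = -88*9 = -792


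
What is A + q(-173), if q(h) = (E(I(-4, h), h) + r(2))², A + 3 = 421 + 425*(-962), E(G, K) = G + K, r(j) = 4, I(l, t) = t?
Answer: -291468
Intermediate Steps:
A = -408432 (A = -3 + (421 + 425*(-962)) = -3 + (421 - 408850) = -3 - 408429 = -408432)
q(h) = (4 + 2*h)² (q(h) = ((h + h) + 4)² = (2*h + 4)² = (4 + 2*h)²)
A + q(-173) = -408432 + 4*(2 - 173)² = -408432 + 4*(-171)² = -408432 + 4*29241 = -408432 + 116964 = -291468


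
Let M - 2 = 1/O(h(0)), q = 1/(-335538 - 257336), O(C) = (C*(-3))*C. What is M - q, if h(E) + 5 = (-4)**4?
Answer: 224109525373/112054964622 ≈ 2.0000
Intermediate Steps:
h(E) = 251 (h(E) = -5 + (-4)**4 = -5 + 256 = 251)
O(C) = -3*C**2 (O(C) = (-3*C)*C = -3*C**2)
q = -1/592874 (q = 1/(-592874) = -1/592874 ≈ -1.6867e-6)
M = 378005/189003 (M = 2 + 1/(-3*251**2) = 2 + 1/(-3*63001) = 2 + 1/(-189003) = 2 - 1/189003 = 378005/189003 ≈ 2.0000)
M - q = 378005/189003 - 1*(-1/592874) = 378005/189003 + 1/592874 = 224109525373/112054964622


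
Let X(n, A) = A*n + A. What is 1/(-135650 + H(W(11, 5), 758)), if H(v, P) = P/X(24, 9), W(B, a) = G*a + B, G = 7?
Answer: -225/30520492 ≈ -7.3721e-6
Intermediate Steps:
X(n, A) = A + A*n
W(B, a) = B + 7*a (W(B, a) = 7*a + B = B + 7*a)
H(v, P) = P/225 (H(v, P) = P/((9*(1 + 24))) = P/((9*25)) = P/225)
1/(-135650 + H(W(11, 5), 758)) = 1/(-135650 + (1/225)*758) = 1/(-135650 + 758/225) = 1/(-30520492/225) = -225/30520492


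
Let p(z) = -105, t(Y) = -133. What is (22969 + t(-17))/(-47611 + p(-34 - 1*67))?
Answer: -5709/11929 ≈ -0.47858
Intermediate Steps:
(22969 + t(-17))/(-47611 + p(-34 - 1*67)) = (22969 - 133)/(-47611 - 105) = 22836/(-47716) = 22836*(-1/47716) = -5709/11929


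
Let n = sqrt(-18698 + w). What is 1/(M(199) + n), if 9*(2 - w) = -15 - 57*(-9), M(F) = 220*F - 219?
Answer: 130683/5692738417 - I*sqrt(168762)/5692738417 ≈ 2.2956e-5 - 7.2163e-8*I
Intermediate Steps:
M(F) = -219 + 220*F
w = -160/3 (w = 2 - (-15 - 57*(-9))/9 = 2 - (-15 + 513)/9 = 2 - 1/9*498 = 2 - 166/3 = -160/3 ≈ -53.333)
n = I*sqrt(168762)/3 (n = sqrt(-18698 - 160/3) = sqrt(-56254/3) = I*sqrt(168762)/3 ≈ 136.94*I)
1/(M(199) + n) = 1/((-219 + 220*199) + I*sqrt(168762)/3) = 1/((-219 + 43780) + I*sqrt(168762)/3) = 1/(43561 + I*sqrt(168762)/3)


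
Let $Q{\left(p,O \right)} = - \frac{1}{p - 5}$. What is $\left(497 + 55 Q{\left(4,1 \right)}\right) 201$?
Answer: $110952$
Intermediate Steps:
$Q{\left(p,O \right)} = - \frac{1}{-5 + p}$
$\left(497 + 55 Q{\left(4,1 \right)}\right) 201 = \left(497 + 55 \left(- \frac{1}{-5 + 4}\right)\right) 201 = \left(497 + 55 \left(- \frac{1}{-1}\right)\right) 201 = \left(497 + 55 \left(\left(-1\right) \left(-1\right)\right)\right) 201 = \left(497 + 55 \cdot 1\right) 201 = \left(497 + 55\right) 201 = 552 \cdot 201 = 110952$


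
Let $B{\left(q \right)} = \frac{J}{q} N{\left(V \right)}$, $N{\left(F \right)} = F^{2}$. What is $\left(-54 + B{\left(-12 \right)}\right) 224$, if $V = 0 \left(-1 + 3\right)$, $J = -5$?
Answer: $-12096$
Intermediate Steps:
$V = 0$ ($V = 0 \cdot 2 = 0$)
$B{\left(q \right)} = 0$ ($B{\left(q \right)} = - \frac{5}{q} 0^{2} = - \frac{5}{q} 0 = 0$)
$\left(-54 + B{\left(-12 \right)}\right) 224 = \left(-54 + 0\right) 224 = \left(-54\right) 224 = -12096$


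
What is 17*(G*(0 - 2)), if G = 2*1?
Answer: -68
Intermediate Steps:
G = 2
17*(G*(0 - 2)) = 17*(2*(0 - 2)) = 17*(2*(-2)) = 17*(-4) = -68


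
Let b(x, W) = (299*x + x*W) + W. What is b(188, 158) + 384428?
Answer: 470502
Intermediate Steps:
b(x, W) = W + 299*x + W*x (b(x, W) = (299*x + W*x) + W = W + 299*x + W*x)
b(188, 158) + 384428 = (158 + 299*188 + 158*188) + 384428 = (158 + 56212 + 29704) + 384428 = 86074 + 384428 = 470502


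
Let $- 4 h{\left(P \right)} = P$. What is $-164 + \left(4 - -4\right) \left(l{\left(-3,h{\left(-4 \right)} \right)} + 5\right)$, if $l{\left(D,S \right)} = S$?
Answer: $-116$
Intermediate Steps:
$h{\left(P \right)} = - \frac{P}{4}$
$-164 + \left(4 - -4\right) \left(l{\left(-3,h{\left(-4 \right)} \right)} + 5\right) = -164 + \left(4 - -4\right) \left(\left(- \frac{1}{4}\right) \left(-4\right) + 5\right) = -164 + \left(4 + 4\right) \left(1 + 5\right) = -164 + 8 \cdot 6 = -164 + 48 = -116$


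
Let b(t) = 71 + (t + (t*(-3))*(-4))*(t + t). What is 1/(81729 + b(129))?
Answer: 1/514466 ≈ 1.9438e-6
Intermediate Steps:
b(t) = 71 + 26*t² (b(t) = 71 + (t - 3*t*(-4))*(2*t) = 71 + (t + 12*t)*(2*t) = 71 + (13*t)*(2*t) = 71 + 26*t²)
1/(81729 + b(129)) = 1/(81729 + (71 + 26*129²)) = 1/(81729 + (71 + 26*16641)) = 1/(81729 + (71 + 432666)) = 1/(81729 + 432737) = 1/514466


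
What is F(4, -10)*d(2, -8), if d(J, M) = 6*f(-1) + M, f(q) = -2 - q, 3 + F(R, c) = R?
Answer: -14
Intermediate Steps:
F(R, c) = -3 + R
d(J, M) = -6 + M (d(J, M) = 6*(-2 - 1*(-1)) + M = 6*(-2 + 1) + M = 6*(-1) + M = -6 + M)
F(4, -10)*d(2, -8) = (-3 + 4)*(-6 - 8) = 1*(-14) = -14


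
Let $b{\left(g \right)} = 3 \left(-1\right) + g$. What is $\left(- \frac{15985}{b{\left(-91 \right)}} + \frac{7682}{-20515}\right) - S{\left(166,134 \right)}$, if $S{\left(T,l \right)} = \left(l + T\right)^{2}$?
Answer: $- \frac{173229689833}{1928410} \approx -89830.0$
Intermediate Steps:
$b{\left(g \right)} = -3 + g$
$S{\left(T,l \right)} = \left(T + l\right)^{2}$
$\left(- \frac{15985}{b{\left(-91 \right)}} + \frac{7682}{-20515}\right) - S{\left(166,134 \right)} = \left(- \frac{15985}{-3 - 91} + \frac{7682}{-20515}\right) - \left(166 + 134\right)^{2} = \left(- \frac{15985}{-94} + 7682 \left(- \frac{1}{20515}\right)\right) - 300^{2} = \left(\left(-15985\right) \left(- \frac{1}{94}\right) - \frac{7682}{20515}\right) - 90000 = \left(\frac{15985}{94} - \frac{7682}{20515}\right) - 90000 = \frac{327210167}{1928410} - 90000 = - \frac{173229689833}{1928410}$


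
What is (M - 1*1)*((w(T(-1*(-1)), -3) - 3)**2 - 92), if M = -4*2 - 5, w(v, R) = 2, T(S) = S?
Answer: 1274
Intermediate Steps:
M = -13 (M = -8 - 5 = -13)
(M - 1*1)*((w(T(-1*(-1)), -3) - 3)**2 - 92) = (-13 - 1*1)*((2 - 3)**2 - 92) = (-13 - 1)*((-1)**2 - 92) = -14*(1 - 92) = -14*(-91) = 1274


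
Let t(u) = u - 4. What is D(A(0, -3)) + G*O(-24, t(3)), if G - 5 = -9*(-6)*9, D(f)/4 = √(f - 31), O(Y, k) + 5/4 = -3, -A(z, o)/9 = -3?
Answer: -8347/4 + 8*I ≈ -2086.8 + 8.0*I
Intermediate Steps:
A(z, o) = 27 (A(z, o) = -9*(-3) = 27)
t(u) = -4 + u
O(Y, k) = -17/4 (O(Y, k) = -5/4 - 3 = -17/4)
D(f) = 4*√(-31 + f) (D(f) = 4*√(f - 31) = 4*√(-31 + f))
G = 491 (G = 5 - 9*(-6)*9 = 5 + 54*9 = 5 + 486 = 491)
D(A(0, -3)) + G*O(-24, t(3)) = 4*√(-31 + 27) + 491*(-17/4) = 4*√(-4) - 8347/4 = 4*(2*I) - 8347/4 = 8*I - 8347/4 = -8347/4 + 8*I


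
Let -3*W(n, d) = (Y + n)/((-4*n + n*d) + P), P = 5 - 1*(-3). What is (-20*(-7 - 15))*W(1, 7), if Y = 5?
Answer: -80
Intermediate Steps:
P = 8 (P = 5 + 3 = 8)
W(n, d) = -(5 + n)/(3*(8 - 4*n + d*n)) (W(n, d) = -(5 + n)/(3*((-4*n + n*d) + 8)) = -(5 + n)/(3*((-4*n + d*n) + 8)) = -(5 + n)/(3*(8 - 4*n + d*n)))
(-20*(-7 - 15))*W(1, 7) = (-20*(-7 - 15))*((-5 - 1*1)/(3*(8 - 4*1 + 7*1))) = (-20*(-22))*((-5 - 1)/(3*(8 - 4 + 7))) = 440*((⅓)*(-6)/11) = 440*((⅓)*(1/11)*(-6)) = 440*(-2/11) = -80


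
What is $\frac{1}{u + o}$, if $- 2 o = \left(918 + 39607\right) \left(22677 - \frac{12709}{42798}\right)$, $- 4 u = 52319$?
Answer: $- \frac{42798}{19665671380603} \approx -2.1763 \cdot 10^{-9}$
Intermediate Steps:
$u = - \frac{52319}{4}$ ($u = \left(- \frac{1}{4}\right) 52319 = - \frac{52319}{4} \approx -13080.0$)
$o = - \frac{39330223186925}{85596}$ ($o = - \frac{\left(918 + 39607\right) \left(22677 - \frac{12709}{42798}\right)}{2} = - \frac{40525 \left(22677 - \frac{12709}{42798}\right)}{2} = - \frac{40525 \cdot \frac{970517537}{42798}}{2} = \left(- \frac{1}{2}\right) \frac{39330223186925}{42798} = - \frac{39330223186925}{85596} \approx -4.5949 \cdot 10^{8}$)
$\frac{1}{u + o} = \frac{1}{- \frac{52319}{4} - \frac{39330223186925}{85596}} = \frac{1}{- \frac{19665671380603}{42798}} = - \frac{42798}{19665671380603}$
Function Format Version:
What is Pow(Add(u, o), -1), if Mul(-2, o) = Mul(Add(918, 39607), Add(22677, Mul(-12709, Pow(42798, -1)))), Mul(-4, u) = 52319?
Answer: Rational(-42798, 19665671380603) ≈ -2.1763e-9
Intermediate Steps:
u = Rational(-52319, 4) (u = Mul(Rational(-1, 4), 52319) = Rational(-52319, 4) ≈ -13080.)
o = Rational(-39330223186925, 85596) (o = Mul(Rational(-1, 2), Mul(Add(918, 39607), Add(22677, Mul(-12709, Pow(42798, -1))))) = Mul(Rational(-1, 2), Mul(40525, Add(22677, Mul(-12709, Rational(1, 42798))))) = Mul(Rational(-1, 2), Mul(40525, Add(22677, Rational(-12709, 42798)))) = Mul(Rational(-1, 2), Mul(40525, Rational(970517537, 42798))) = Mul(Rational(-1, 2), Rational(39330223186925, 42798)) = Rational(-39330223186925, 85596) ≈ -4.5949e+8)
Pow(Add(u, o), -1) = Pow(Add(Rational(-52319, 4), Rational(-39330223186925, 85596)), -1) = Pow(Rational(-19665671380603, 42798), -1) = Rational(-42798, 19665671380603)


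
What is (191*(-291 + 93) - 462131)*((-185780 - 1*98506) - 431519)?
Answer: 357865993945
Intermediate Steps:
(191*(-291 + 93) - 462131)*((-185780 - 1*98506) - 431519) = (191*(-198) - 462131)*((-185780 - 98506) - 431519) = (-37818 - 462131)*(-284286 - 431519) = -499949*(-715805) = 357865993945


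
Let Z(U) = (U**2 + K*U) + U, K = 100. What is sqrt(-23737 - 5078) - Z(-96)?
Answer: 480 + I*sqrt(28815) ≈ 480.0 + 169.75*I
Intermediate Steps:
Z(U) = U**2 + 101*U (Z(U) = (U**2 + 100*U) + U = U**2 + 101*U)
sqrt(-23737 - 5078) - Z(-96) = sqrt(-23737 - 5078) - (-96)*(101 - 96) = sqrt(-28815) - (-96)*5 = I*sqrt(28815) - 1*(-480) = I*sqrt(28815) + 480 = 480 + I*sqrt(28815)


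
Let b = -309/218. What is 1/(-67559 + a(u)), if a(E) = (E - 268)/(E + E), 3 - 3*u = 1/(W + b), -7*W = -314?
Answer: -394682/26717420253 ≈ -1.4772e-5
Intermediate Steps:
W = 314/7 (W = -⅐*(-314) = 314/7 ≈ 44.857)
b = -309/218 (b = -309*1/218 = -309/218 ≈ -1.4174)
u = 197341/198867 (u = 1 - 1/(3*(314/7 - 309/218)) = 1 - 1/(3*66289/1526) = 1 - ⅓*1526/66289 = 1 - 1526/198867 = 197341/198867 ≈ 0.99233)
a(E) = (-268 + E)/(2*E) (a(E) = (-268 + E)/((2*E)) = (-268 + E)*(1/(2*E)) = (-268 + E)/(2*E))
1/(-67559 + a(u)) = 1/(-67559 + (-268 + 197341/198867)/(2*(197341/198867))) = 1/(-67559 + (½)*(198867/197341)*(-53099015/198867)) = 1/(-67559 - 53099015/394682) = 1/(-26717420253/394682) = -394682/26717420253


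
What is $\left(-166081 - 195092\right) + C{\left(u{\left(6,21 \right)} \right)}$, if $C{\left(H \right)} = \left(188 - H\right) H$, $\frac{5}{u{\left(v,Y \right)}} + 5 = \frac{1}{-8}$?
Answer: $- \frac{607441733}{1681} \approx -3.6136 \cdot 10^{5}$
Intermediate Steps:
$u{\left(v,Y \right)} = - \frac{40}{41}$ ($u{\left(v,Y \right)} = \frac{5}{-5 + \frac{1}{-8}} = \frac{5}{-5 - \frac{1}{8}} = \frac{5}{- \frac{41}{8}} = 5 \left(- \frac{8}{41}\right) = - \frac{40}{41}$)
$C{\left(H \right)} = H \left(188 - H\right)$
$\left(-166081 - 195092\right) + C{\left(u{\left(6,21 \right)} \right)} = \left(-166081 - 195092\right) - \frac{40 \left(188 - - \frac{40}{41}\right)}{41} = -361173 - \frac{40 \left(188 + \frac{40}{41}\right)}{41} = -361173 - \frac{309920}{1681} = - \frac{607441733}{1681}$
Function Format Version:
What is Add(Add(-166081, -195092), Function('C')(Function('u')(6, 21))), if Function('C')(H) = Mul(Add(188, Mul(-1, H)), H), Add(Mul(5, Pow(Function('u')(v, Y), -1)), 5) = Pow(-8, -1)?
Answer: Rational(-607441733, 1681) ≈ -3.6136e+5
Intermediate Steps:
Function('u')(v, Y) = Rational(-40, 41) (Function('u')(v, Y) = Mul(5, Pow(Add(-5, Pow(-8, -1)), -1)) = Mul(5, Pow(Add(-5, Rational(-1, 8)), -1)) = Mul(5, Pow(Rational(-41, 8), -1)) = Mul(5, Rational(-8, 41)) = Rational(-40, 41))
Function('C')(H) = Mul(H, Add(188, Mul(-1, H)))
Add(Add(-166081, -195092), Function('C')(Function('u')(6, 21))) = Add(Add(-166081, -195092), Mul(Rational(-40, 41), Add(188, Mul(-1, Rational(-40, 41))))) = Add(-361173, Mul(Rational(-40, 41), Add(188, Rational(40, 41)))) = Add(-361173, Mul(Rational(-40, 41), Rational(7748, 41))) = Add(-361173, Rational(-309920, 1681)) = Rational(-607441733, 1681)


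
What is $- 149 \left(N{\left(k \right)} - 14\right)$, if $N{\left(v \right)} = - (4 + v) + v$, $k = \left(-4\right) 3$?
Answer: $2682$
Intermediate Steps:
$k = -12$
$N{\left(v \right)} = -4$ ($N{\left(v \right)} = \left(-4 - v\right) + v = -4$)
$- 149 \left(N{\left(k \right)} - 14\right) = - 149 \left(-4 - 14\right) = \left(-149\right) \left(-18\right) = 2682$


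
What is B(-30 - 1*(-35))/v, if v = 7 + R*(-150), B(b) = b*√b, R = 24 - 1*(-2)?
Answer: -5*√5/3893 ≈ -0.0028719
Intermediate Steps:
R = 26 (R = 24 + 2 = 26)
B(b) = b^(3/2)
v = -3893 (v = 7 + 26*(-150) = 7 - 3900 = -3893)
B(-30 - 1*(-35))/v = (-30 - 1*(-35))^(3/2)/(-3893) = (-30 + 35)^(3/2)*(-1/3893) = 5^(3/2)*(-1/3893) = (5*√5)*(-1/3893) = -5*√5/3893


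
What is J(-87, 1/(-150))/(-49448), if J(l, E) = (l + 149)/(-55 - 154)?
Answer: 31/5167316 ≈ 5.9992e-6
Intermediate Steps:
J(l, E) = -149/209 - l/209 (J(l, E) = (149 + l)/(-209) = (149 + l)*(-1/209) = -149/209 - l/209)
J(-87, 1/(-150))/(-49448) = (-149/209 - 1/209*(-87))/(-49448) = (-149/209 + 87/209)*(-1/49448) = -62/209*(-1/49448) = 31/5167316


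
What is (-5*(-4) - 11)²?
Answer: 81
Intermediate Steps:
(-5*(-4) - 11)² = (20 - 11)² = 9² = 81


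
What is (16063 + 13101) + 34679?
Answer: 63843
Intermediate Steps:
(16063 + 13101) + 34679 = 29164 + 34679 = 63843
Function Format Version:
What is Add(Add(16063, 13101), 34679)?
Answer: 63843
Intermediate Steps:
Add(Add(16063, 13101), 34679) = Add(29164, 34679) = 63843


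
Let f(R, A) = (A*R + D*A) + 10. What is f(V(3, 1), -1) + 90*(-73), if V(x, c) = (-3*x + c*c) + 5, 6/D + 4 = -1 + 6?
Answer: -6563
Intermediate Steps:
D = 6 (D = 6/(-4 + (-1 + 6)) = 6/(-4 + 5) = 6/1 = 6*1 = 6)
V(x, c) = 5 + c² - 3*x (V(x, c) = (-3*x + c²) + 5 = (c² - 3*x) + 5 = 5 + c² - 3*x)
f(R, A) = 10 + 6*A + A*R (f(R, A) = (A*R + 6*A) + 10 = (6*A + A*R) + 10 = 10 + 6*A + A*R)
f(V(3, 1), -1) + 90*(-73) = (10 + 6*(-1) - (5 + 1² - 3*3)) + 90*(-73) = (10 - 6 - (5 + 1 - 9)) - 6570 = (10 - 6 - 1*(-3)) - 6570 = (10 - 6 + 3) - 6570 = 7 - 6570 = -6563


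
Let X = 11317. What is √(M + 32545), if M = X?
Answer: √43862 ≈ 209.43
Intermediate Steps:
M = 11317
√(M + 32545) = √(11317 + 32545) = √43862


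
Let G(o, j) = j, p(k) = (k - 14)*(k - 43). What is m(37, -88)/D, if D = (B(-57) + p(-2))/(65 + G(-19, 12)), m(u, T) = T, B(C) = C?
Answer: -6776/663 ≈ -10.220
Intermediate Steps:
p(k) = (-43 + k)*(-14 + k) (p(k) = (-14 + k)*(-43 + k) = (-43 + k)*(-14 + k))
D = 663/77 (D = (-57 + (602 + (-2)**2 - 57*(-2)))/(65 + 12) = (-57 + (602 + 4 + 114))/77 = (-57 + 720)*(1/77) = 663*(1/77) = 663/77 ≈ 8.6104)
m(37, -88)/D = -88/663/77 = -88*77/663 = -6776/663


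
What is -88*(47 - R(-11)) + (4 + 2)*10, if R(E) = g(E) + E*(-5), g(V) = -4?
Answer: 412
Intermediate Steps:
R(E) = -4 - 5*E (R(E) = -4 + E*(-5) = -4 - 5*E)
-88*(47 - R(-11)) + (4 + 2)*10 = -88*(47 - (-4 - 5*(-11))) + (4 + 2)*10 = -88*(47 - (-4 + 55)) + 6*10 = -88*(47 - 1*51) + 60 = -88*(47 - 51) + 60 = -88*(-4) + 60 = 352 + 60 = 412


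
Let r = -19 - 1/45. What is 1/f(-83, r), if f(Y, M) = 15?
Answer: 1/15 ≈ 0.066667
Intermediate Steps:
r = -856/45 (r = -19 - 1*1/45 = -19 - 1/45 = -856/45 ≈ -19.022)
1/f(-83, r) = 1/15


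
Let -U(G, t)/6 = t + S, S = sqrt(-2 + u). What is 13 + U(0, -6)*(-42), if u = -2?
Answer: -1499 + 504*I ≈ -1499.0 + 504.0*I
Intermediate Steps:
S = 2*I (S = sqrt(-2 - 2) = sqrt(-4) = 2*I ≈ 2.0*I)
U(G, t) = -12*I - 6*t (U(G, t) = -6*(t + 2*I) = -12*I - 6*t)
13 + U(0, -6)*(-42) = 13 + (-12*I - 6*(-6))*(-42) = 13 + (-12*I + 36)*(-42) = 13 + (36 - 12*I)*(-42) = 13 + (-1512 + 504*I) = -1499 + 504*I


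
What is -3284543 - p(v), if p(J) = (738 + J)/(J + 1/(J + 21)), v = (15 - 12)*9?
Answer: -4260088991/1297 ≈ -3.2846e+6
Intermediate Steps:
v = 27 (v = 3*9 = 27)
p(J) = (738 + J)/(J + 1/(21 + J))
-3284543 - p(v) = -3284543 - (15498 + 27² + 759*27)/(1 + 27² + 21*27) = -3284543 - (15498 + 729 + 20493)/(1 + 729 + 567) = -3284543 - 36720/1297 = -4260088991/1297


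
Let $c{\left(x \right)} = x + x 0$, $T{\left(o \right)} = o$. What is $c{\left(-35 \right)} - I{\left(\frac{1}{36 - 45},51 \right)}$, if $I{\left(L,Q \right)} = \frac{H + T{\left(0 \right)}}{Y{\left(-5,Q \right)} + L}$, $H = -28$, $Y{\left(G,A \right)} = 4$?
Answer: $- \frac{139}{5} \approx -27.8$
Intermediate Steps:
$c{\left(x \right)} = x$ ($c{\left(x \right)} = x + 0 = x$)
$I{\left(L,Q \right)} = - \frac{28}{4 + L}$ ($I{\left(L,Q \right)} = \frac{-28 + 0}{4 + L} = - \frac{28}{4 + L}$)
$c{\left(-35 \right)} - I{\left(\frac{1}{36 - 45},51 \right)} = -35 - - \frac{28}{4 + \frac{1}{36 - 45}} = -35 - - \frac{28}{4 + \frac{1}{-9}} = -35 - - \frac{28}{4 - \frac{1}{9}} = -35 - - \frac{28}{\frac{35}{9}} = -35 - \left(-28\right) \frac{9}{35} = -35 - - \frac{36}{5} = -35 + \frac{36}{5} = - \frac{139}{5}$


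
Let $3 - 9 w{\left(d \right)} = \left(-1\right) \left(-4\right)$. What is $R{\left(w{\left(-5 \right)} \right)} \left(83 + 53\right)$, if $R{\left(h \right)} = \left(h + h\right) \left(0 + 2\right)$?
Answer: $- \frac{544}{9} \approx -60.444$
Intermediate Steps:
$w{\left(d \right)} = - \frac{1}{9}$ ($w{\left(d \right)} = \frac{1}{3} - \frac{\left(-1\right) \left(-4\right)}{9} = \frac{1}{3} - \frac{4}{9} = - \frac{1}{9}$)
$R{\left(h \right)} = 4 h$ ($R{\left(h \right)} = 2 h 2 = 4 h$)
$R{\left(w{\left(-5 \right)} \right)} \left(83 + 53\right) = 4 \left(- \frac{1}{9}\right) \left(83 + 53\right) = \left(- \frac{4}{9}\right) 136 = - \frac{544}{9}$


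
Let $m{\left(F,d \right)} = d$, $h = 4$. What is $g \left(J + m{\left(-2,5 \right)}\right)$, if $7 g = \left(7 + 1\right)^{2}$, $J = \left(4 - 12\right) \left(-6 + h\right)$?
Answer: $192$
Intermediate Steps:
$J = 16$ ($J = \left(4 - 12\right) \left(-6 + 4\right) = \left(4 - 12\right) \left(-2\right) = \left(-8\right) \left(-2\right) = 16$)
$g = \frac{64}{7}$ ($g = \frac{\left(7 + 1\right)^{2}}{7} = \frac{8^{2}}{7} = \frac{1}{7} \cdot 64 = \frac{64}{7} \approx 9.1429$)
$g \left(J + m{\left(-2,5 \right)}\right) = \frac{64 \left(16 + 5\right)}{7} = \frac{64}{7} \cdot 21 = 192$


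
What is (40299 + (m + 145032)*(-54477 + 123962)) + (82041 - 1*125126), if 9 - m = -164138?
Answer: 21483300029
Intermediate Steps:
m = 164147 (m = 9 - 1*(-164138) = 9 + 164138 = 164147)
(40299 + (m + 145032)*(-54477 + 123962)) + (82041 - 1*125126) = (40299 + (164147 + 145032)*(-54477 + 123962)) + (82041 - 1*125126) = (40299 + 309179*69485) + (82041 - 125126) = (40299 + 21483302815) - 43085 = 21483343114 - 43085 = 21483300029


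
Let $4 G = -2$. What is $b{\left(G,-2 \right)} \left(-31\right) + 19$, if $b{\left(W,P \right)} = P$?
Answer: $81$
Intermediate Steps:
$G = - \frac{1}{2}$ ($G = \frac{1}{4} \left(-2\right) = - \frac{1}{2} \approx -0.5$)
$b{\left(G,-2 \right)} \left(-31\right) + 19 = \left(-2\right) \left(-31\right) + 19 = 62 + 19 = 81$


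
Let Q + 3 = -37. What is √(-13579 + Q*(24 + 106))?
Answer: I*√18779 ≈ 137.04*I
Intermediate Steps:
Q = -40 (Q = -3 - 37 = -40)
√(-13579 + Q*(24 + 106)) = √(-13579 - 40*(24 + 106)) = √(-13579 - 40*130) = √(-13579 - 5200) = √(-18779) = I*√18779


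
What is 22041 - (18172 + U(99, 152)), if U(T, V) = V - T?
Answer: 3816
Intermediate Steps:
22041 - (18172 + U(99, 152)) = 22041 - (18172 + (152 - 1*99)) = 22041 - (18172 + (152 - 99)) = 22041 - (18172 + 53) = 22041 - 1*18225 = 22041 - 18225 = 3816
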